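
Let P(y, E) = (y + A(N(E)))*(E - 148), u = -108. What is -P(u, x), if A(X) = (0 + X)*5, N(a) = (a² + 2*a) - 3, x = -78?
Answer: 6670842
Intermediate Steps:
N(a) = -3 + a² + 2*a
A(X) = 5*X (A(X) = X*5 = 5*X)
P(y, E) = (-148 + E)*(-15 + y + 5*E² + 10*E) (P(y, E) = (y + 5*(-3 + E² + 2*E))*(E - 148) = (y + (-15 + 5*E² + 10*E))*(-148 + E) = (-15 + y + 5*E² + 10*E)*(-148 + E) = (-148 + E)*(-15 + y + 5*E² + 10*E))
-P(u, x) = -(2220 - 1495*(-78) - 730*(-78)² - 148*(-108) + 5*(-78)³ - 78*(-108)) = -(2220 + 116610 - 730*6084 + 15984 + 5*(-474552) + 8424) = -(2220 + 116610 - 4441320 + 15984 - 2372760 + 8424) = -1*(-6670842) = 6670842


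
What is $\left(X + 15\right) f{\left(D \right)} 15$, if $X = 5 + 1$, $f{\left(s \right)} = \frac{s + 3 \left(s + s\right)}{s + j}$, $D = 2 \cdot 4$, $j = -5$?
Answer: $5880$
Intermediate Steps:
$D = 8$
$f{\left(s \right)} = \frac{7 s}{-5 + s}$ ($f{\left(s \right)} = \frac{s + 3 \left(s + s\right)}{s - 5} = \frac{s + 3 \cdot 2 s}{-5 + s} = \frac{s + 6 s}{-5 + s} = \frac{7 s}{-5 + s}$)
$X = 6$
$\left(X + 15\right) f{\left(D \right)} 15 = \left(6 + 15\right) 7 \cdot 8 \frac{1}{-5 + 8} \cdot 15 = 21 \cdot 7 \cdot 8 \cdot \frac{1}{3} \cdot 15 = 21 \cdot \frac{56}{3} \cdot 15 = 392 \cdot 15 = 5880$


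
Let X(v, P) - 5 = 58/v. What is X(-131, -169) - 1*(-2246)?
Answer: 294823/131 ≈ 2250.6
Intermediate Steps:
X(v, P) = 5 + 58/v
X(-131, -169) - 1*(-2246) = (5 + 58/(-131)) - 1*(-2246) = (5 + 58*(-1/131)) + 2246 = (5 - 58/131) + 2246 = 597/131 + 2246 = 294823/131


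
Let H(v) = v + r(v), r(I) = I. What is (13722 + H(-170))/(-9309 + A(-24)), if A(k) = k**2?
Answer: -13382/8733 ≈ -1.5323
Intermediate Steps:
H(v) = 2*v (H(v) = v + v = 2*v)
(13722 + H(-170))/(-9309 + A(-24)) = (13722 + 2*(-170))/(-9309 + (-24)**2) = (13722 - 340)/(-9309 + 576) = 13382/(-8733) = 13382*(-1/8733) = -13382/8733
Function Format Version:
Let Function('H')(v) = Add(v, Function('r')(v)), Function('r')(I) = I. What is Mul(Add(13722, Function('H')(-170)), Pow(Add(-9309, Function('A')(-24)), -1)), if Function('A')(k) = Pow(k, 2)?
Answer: Rational(-13382, 8733) ≈ -1.5323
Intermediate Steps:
Function('H')(v) = Mul(2, v) (Function('H')(v) = Add(v, v) = Mul(2, v))
Mul(Add(13722, Function('H')(-170)), Pow(Add(-9309, Function('A')(-24)), -1)) = Mul(Add(13722, Mul(2, -170)), Pow(Add(-9309, Pow(-24, 2)), -1)) = Mul(Add(13722, -340), Pow(Add(-9309, 576), -1)) = Mul(13382, Pow(-8733, -1)) = Mul(13382, Rational(-1, 8733)) = Rational(-13382, 8733)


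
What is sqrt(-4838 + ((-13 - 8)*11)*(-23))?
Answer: 5*sqrt(19) ≈ 21.794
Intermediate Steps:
sqrt(-4838 + ((-13 - 8)*11)*(-23)) = sqrt(-4838 - 21*11*(-23)) = sqrt(-4838 - 231*(-23)) = sqrt(-4838 + 5313) = sqrt(475) = 5*sqrt(19)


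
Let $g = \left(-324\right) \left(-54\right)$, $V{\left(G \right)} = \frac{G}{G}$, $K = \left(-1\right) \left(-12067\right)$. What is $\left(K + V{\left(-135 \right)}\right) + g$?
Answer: $29564$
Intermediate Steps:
$K = 12067$
$V{\left(G \right)} = 1$
$g = 17496$
$\left(K + V{\left(-135 \right)}\right) + g = \left(12067 + 1\right) + 17496 = 12068 + 17496 = 29564$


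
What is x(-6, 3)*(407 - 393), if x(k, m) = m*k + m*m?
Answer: -126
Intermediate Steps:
x(k, m) = m**2 + k*m (x(k, m) = k*m + m**2 = m**2 + k*m)
x(-6, 3)*(407 - 393) = (3*(-6 + 3))*(407 - 393) = (3*(-3))*14 = -9*14 = -126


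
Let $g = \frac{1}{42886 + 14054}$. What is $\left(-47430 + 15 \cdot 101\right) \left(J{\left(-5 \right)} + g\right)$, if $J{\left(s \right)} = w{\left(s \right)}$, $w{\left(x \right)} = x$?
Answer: $\frac{871463639}{3796} \approx 2.2957 \cdot 10^{5}$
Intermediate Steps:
$J{\left(s \right)} = s$
$g = \frac{1}{56940} \approx 1.7562 \cdot 10^{-5}$
$\left(-47430 + 15 \cdot 101\right) \left(J{\left(-5 \right)} + g\right) = \left(-47430 + 15 \cdot 101\right) \left(-5 + \frac{1}{56940}\right) = \left(-47430 + 1515\right) \left(- \frac{284699}{56940}\right) = \left(-45915\right) \left(- \frac{284699}{56940}\right) = \frac{871463639}{3796}$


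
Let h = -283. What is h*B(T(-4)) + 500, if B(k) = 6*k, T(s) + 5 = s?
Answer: 15782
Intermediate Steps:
T(s) = -5 + s
h*B(T(-4)) + 500 = -1698*(-5 - 4) + 500 = -1698*(-9) + 500 = -283*(-54) + 500 = 15282 + 500 = 15782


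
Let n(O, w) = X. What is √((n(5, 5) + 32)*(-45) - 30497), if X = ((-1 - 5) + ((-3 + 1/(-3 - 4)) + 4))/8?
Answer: I*√6253982/14 ≈ 178.63*I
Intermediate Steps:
X = -9/14 (X = (-6 + ((-3 + 1/(-7)) + 4))*(⅛) = (-6 + ((-3 - ⅐) + 4))*(⅛) = (-6 + (-22/7 + 4))*(⅛) = (-6 + 6/7)*(⅛) = -36/7*⅛ = -9/14 ≈ -0.64286)
n(O, w) = -9/14
√((n(5, 5) + 32)*(-45) - 30497) = √((-9/14 + 32)*(-45) - 30497) = √((439/14)*(-45) - 30497) = √(-19755/14 - 30497) = √(-446713/14) = I*√6253982/14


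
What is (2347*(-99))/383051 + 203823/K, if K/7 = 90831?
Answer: -23219794476/81183445889 ≈ -0.28602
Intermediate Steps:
K = 635817 (K = 7*90831 = 635817)
(2347*(-99))/383051 + 203823/K = (2347*(-99))/383051 + 203823/635817 = -232353*1/383051 + 203823*(1/635817) = -232353/383051 + 67941/211939 = -23219794476/81183445889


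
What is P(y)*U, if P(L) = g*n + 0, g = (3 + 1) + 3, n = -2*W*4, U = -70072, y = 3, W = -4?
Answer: -15696128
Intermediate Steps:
n = 32 (n = -2*(-4)*4 = 8*4 = 32)
g = 7 (g = 4 + 3 = 7)
P(L) = 224 (P(L) = 7*32 + 0 = 224 + 0 = 224)
P(y)*U = 224*(-70072) = -15696128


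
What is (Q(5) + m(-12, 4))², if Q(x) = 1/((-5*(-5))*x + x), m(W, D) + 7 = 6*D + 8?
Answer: 10569001/16900 ≈ 625.38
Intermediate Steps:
m(W, D) = 1 + 6*D (m(W, D) = -7 + (6*D + 8) = -7 + (8 + 6*D) = 1 + 6*D)
Q(x) = 1/(26*x) (Q(x) = 1/(25*x + x) = 1/(26*x))
(Q(5) + m(-12, 4))² = ((1/26)/5 + (1 + 6*4))² = ((1/26)*(⅕) + (1 + 24))² = (1/130 + 25)² = (3251/130)² = 10569001/16900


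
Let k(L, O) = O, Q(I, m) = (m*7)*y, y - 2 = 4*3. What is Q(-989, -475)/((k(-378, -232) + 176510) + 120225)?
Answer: -46550/296503 ≈ -0.15700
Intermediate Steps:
y = 14 (y = 2 + 4*3 = 2 + 12 = 14)
Q(I, m) = 98*m (Q(I, m) = (m*7)*14 = (7*m)*14 = 98*m)
Q(-989, -475)/((k(-378, -232) + 176510) + 120225) = (98*(-475))/((-232 + 176510) + 120225) = -46550/(176278 + 120225) = -46550/296503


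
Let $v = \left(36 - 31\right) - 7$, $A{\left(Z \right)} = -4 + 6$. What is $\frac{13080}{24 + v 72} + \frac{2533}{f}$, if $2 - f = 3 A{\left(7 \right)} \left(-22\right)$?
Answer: $- \frac{12073}{134} \approx -90.097$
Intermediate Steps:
$A{\left(Z \right)} = 2$
$v = -2$ ($v = 5 - 7 = -2$)
$f = 134$ ($f = 2 - 3 \cdot 2 \left(-22\right) = 2 - 6 \left(-22\right) = 2 - -132 = 2 + 132 = 134$)
$\frac{13080}{24 + v 72} + \frac{2533}{f} = \frac{13080}{24 - 144} + \frac{2533}{134} = \frac{13080}{24 - 144} + 2533 \cdot \frac{1}{134} = \frac{13080}{-120} + \frac{2533}{134} = 13080 \left(- \frac{1}{120}\right) + \frac{2533}{134} = -109 + \frac{2533}{134} = - \frac{12073}{134}$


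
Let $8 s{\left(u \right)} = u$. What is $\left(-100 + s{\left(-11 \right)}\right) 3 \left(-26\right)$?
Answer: $\frac{31629}{4} \approx 7907.3$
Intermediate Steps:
$s{\left(u \right)} = \frac{u}{8}$
$\left(-100 + s{\left(-11 \right)}\right) 3 \left(-26\right) = \left(-100 + \frac{1}{8} \left(-11\right)\right) 3 \left(-26\right) = \left(-100 - \frac{11}{8}\right) \left(-78\right) = \left(- \frac{811}{8}\right) \left(-78\right) = \frac{31629}{4}$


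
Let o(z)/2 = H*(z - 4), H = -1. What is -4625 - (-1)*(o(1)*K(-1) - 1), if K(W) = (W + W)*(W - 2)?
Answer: -4590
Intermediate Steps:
K(W) = 2*W*(-2 + W) (K(W) = (2*W)*(-2 + W) = 2*W*(-2 + W))
o(z) = 8 - 2*z (o(z) = 2*(-(z - 4)) = 2*(-(-4 + z)) = 2*(4 - z) = 8 - 2*z)
-4625 - (-1)*(o(1)*K(-1) - 1) = -4625 - (-1)*((8 - 2*1)*(2*(-1)*(-2 - 1)) - 1) = -4625 - (-1)*((8 - 2)*(2*(-1)*(-3)) - 1) = -4625 - (-1)*(6*6 - 1) = -4625 - (-1)*(36 - 1) = -4625 - (-1)*35 = -4625 - 1*(-35) = -4625 + 35 = -4590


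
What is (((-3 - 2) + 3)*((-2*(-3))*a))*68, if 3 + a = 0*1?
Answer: 2448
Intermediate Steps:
a = -3 (a = -3 + 0*1 = -3 + 0 = -3)
(((-3 - 2) + 3)*((-2*(-3))*a))*68 = (((-3 - 2) + 3)*(-2*(-3)*(-3)))*68 = ((-5 + 3)*(6*(-3)))*68 = -2*(-18)*68 = 36*68 = 2448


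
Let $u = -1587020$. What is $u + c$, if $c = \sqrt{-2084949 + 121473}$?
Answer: $-1587020 + 6 i \sqrt{54541} \approx -1.587 \cdot 10^{6} + 1401.2 i$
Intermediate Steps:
$c = 6 i \sqrt{54541}$ ($c = \sqrt{-1963476} = 6 i \sqrt{54541} \approx 1401.2 i$)
$u + c = -1587020 + 6 i \sqrt{54541}$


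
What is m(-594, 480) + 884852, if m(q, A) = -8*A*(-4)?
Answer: 900212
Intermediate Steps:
m(q, A) = 32*A
m(-594, 480) + 884852 = 32*480 + 884852 = 15360 + 884852 = 900212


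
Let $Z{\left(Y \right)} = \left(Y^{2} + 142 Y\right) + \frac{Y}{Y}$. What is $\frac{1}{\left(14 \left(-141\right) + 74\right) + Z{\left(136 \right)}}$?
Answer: $\frac{1}{35909} \approx 2.7848 \cdot 10^{-5}$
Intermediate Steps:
$Z{\left(Y \right)} = 1 + Y^{2} + 142 Y$ ($Z{\left(Y \right)} = \left(Y^{2} + 142 Y\right) + 1 = 1 + Y^{2} + 142 Y$)
$\frac{1}{\left(14 \left(-141\right) + 74\right) + Z{\left(136 \right)}} = \frac{1}{\left(14 \left(-141\right) + 74\right) + \left(1 + 136^{2} + 142 \cdot 136\right)} = \frac{1}{\left(-1974 + 74\right) + \left(1 + 18496 + 19312\right)} = \frac{1}{-1900 + 37809} = \frac{1}{35909}$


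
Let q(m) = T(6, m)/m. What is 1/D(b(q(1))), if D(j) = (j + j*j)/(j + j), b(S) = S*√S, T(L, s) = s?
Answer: 1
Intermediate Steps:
q(m) = 1 (q(m) = m/m = 1)
b(S) = S^(3/2)
D(j) = (j + j²)/(2*j) (D(j) = (j + j²)/((2*j)) = (j + j²)*(1/(2*j)) = (j + j²)/(2*j))
1/D(b(q(1))) = 1/(½ + 1^(3/2)/2) = 1/(½ + (½)*1) = 1/(½ + ½) = 1/1 = 1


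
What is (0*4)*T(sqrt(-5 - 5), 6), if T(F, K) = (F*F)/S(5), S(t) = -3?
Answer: 0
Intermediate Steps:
T(F, K) = -F**2/3 (T(F, K) = (F*F)/(-3) = F**2*(-1/3) = -F**2/3)
(0*4)*T(sqrt(-5 - 5), 6) = (0*4)*(-(sqrt(-5 - 5))**2/3) = 0*(-(sqrt(-10))**2/3) = 0*(-(I*sqrt(10))**2/3) = 0*(-1/3*(-10)) = 0*(10/3) = 0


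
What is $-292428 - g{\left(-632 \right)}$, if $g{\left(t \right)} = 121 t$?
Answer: $-215956$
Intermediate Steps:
$-292428 - g{\left(-632 \right)} = -292428 - 121 \left(-632\right) = -292428 - -76472 = -292428 + 76472 = -215956$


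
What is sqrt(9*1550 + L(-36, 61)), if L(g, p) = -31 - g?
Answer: sqrt(13955) ≈ 118.13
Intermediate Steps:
sqrt(9*1550 + L(-36, 61)) = sqrt(9*1550 + (-31 - 1*(-36))) = sqrt(13950 + (-31 + 36)) = sqrt(13950 + 5) = sqrt(13955)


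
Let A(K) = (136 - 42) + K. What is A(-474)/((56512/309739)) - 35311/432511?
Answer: -12727223713563/6110515408 ≈ -2082.8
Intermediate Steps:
A(K) = 94 + K
A(-474)/((56512/309739)) - 35311/432511 = (94 - 474)/((56512/309739)) - 35311/432511 = -380/(56512*(1/309739)) - 35311*1/432511 = -380/56512/309739 - 35311/432511 = -380*309739/56512 - 35311/432511 = -29425205/14128 - 35311/432511 = -12727223713563/6110515408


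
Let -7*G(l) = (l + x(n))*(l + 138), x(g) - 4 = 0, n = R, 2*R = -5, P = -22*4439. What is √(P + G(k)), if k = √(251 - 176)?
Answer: √(-4789631 - 4970*√3)/7 ≈ 312.93*I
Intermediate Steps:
P = -97658
R = -5/2 (R = (½)*(-5) = -5/2 ≈ -2.5000)
n = -5/2 ≈ -2.5000
x(g) = 4 (x(g) = 4 + 0 = 4)
k = 5*√3 (k = √75 = 5*√3 ≈ 8.6602)
G(l) = -(4 + l)*(138 + l)/7 (G(l) = -(l + 4)*(l + 138)/7 = -(4 + l)*(138 + l)/7)
√(P + G(k)) = √(-97658 + (-552/7 - 710*√3/7 - (5*√3)²/7)) = √(-97658 + (-552/7 - 710*√3/7 - ⅐*75)) = √(-97658 + (-552/7 - 710*√3/7 - 75/7)) = √(-97658 + (-627/7 - 710*√3/7)) = √(-684233/7 - 710*√3/7)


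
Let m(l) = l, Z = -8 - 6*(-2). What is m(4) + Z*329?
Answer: 1320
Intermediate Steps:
Z = 4 (Z = -8 + 12 = 4)
m(4) + Z*329 = 4 + 4*329 = 4 + 1316 = 1320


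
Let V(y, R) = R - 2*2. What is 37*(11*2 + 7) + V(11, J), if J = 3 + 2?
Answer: 1074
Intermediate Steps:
J = 5
V(y, R) = -4 + R (V(y, R) = R - 4 = -4 + R)
37*(11*2 + 7) + V(11, J) = 37*(11*2 + 7) + (-4 + 5) = 37*(22 + 7) + 1 = 37*29 + 1 = 1073 + 1 = 1074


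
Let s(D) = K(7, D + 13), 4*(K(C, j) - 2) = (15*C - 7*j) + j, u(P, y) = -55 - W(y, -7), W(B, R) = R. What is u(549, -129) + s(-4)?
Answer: -133/4 ≈ -33.250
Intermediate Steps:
u(P, y) = -48 (u(P, y) = -55 - 1*(-7) = -55 + 7 = -48)
K(C, j) = 2 - 3*j/2 + 15*C/4 (K(C, j) = 2 + ((15*C - 7*j) + j)/4 = 2 + ((-7*j + 15*C) + j)/4 = 2 + (-6*j + 15*C)/4 = 2 + (-3*j/2 + 15*C/4) = 2 - 3*j/2 + 15*C/4)
s(D) = 35/4 - 3*D/2 (s(D) = 2 - 3*(D + 13)/2 + (15/4)*7 = 2 - 3*(13 + D)/2 + 105/4 = 2 + (-39/2 - 3*D/2) + 105/4 = 35/4 - 3*D/2)
u(549, -129) + s(-4) = -48 + (35/4 - 3/2*(-4)) = -48 + (35/4 + 6) = -48 + 59/4 = -133/4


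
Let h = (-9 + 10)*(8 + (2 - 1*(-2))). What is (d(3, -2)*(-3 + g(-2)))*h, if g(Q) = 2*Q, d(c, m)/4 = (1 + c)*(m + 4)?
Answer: -2688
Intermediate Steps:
d(c, m) = 4*(1 + c)*(4 + m) (d(c, m) = 4*((1 + c)*(m + 4)) = 4*((1 + c)*(4 + m)) = 4*(1 + c)*(4 + m))
h = 12 (h = 1*(8 + (2 + 2)) = 1*(8 + 4) = 1*12 = 12)
(d(3, -2)*(-3 + g(-2)))*h = ((16 + 4*(-2) + 16*3 + 4*3*(-2))*(-3 + 2*(-2)))*12 = ((16 - 8 + 48 - 24)*(-3 - 4))*12 = (32*(-7))*12 = -224*12 = -2688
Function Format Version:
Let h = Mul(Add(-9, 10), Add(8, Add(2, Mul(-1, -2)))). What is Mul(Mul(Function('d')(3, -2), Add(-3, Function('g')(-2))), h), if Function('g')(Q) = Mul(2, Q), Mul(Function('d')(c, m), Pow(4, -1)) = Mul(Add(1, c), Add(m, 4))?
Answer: -2688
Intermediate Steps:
Function('d')(c, m) = Mul(4, Add(1, c), Add(4, m)) (Function('d')(c, m) = Mul(4, Mul(Add(1, c), Add(m, 4))) = Mul(4, Mul(Add(1, c), Add(4, m))) = Mul(4, Add(1, c), Add(4, m)))
h = 12 (h = Mul(1, Add(8, Add(2, 2))) = Mul(1, Add(8, 4)) = Mul(1, 12) = 12)
Mul(Mul(Function('d')(3, -2), Add(-3, Function('g')(-2))), h) = Mul(Mul(Add(16, Mul(4, -2), Mul(16, 3), Mul(4, 3, -2)), Add(-3, Mul(2, -2))), 12) = Mul(Mul(Add(16, -8, 48, -24), Add(-3, -4)), 12) = Mul(Mul(32, -7), 12) = Mul(-224, 12) = -2688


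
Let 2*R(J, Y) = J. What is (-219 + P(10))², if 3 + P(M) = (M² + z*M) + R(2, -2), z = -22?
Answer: 116281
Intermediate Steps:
R(J, Y) = J/2
P(M) = -2 + M² - 22*M (P(M) = -3 + ((M² - 22*M) + (½)*2) = -3 + ((M² - 22*M) + 1) = -3 + (1 + M² - 22*M) = -2 + M² - 22*M)
(-219 + P(10))² = (-219 + (-2 + 10² - 22*10))² = (-219 + (-2 + 100 - 220))² = (-219 - 122)² = (-341)² = 116281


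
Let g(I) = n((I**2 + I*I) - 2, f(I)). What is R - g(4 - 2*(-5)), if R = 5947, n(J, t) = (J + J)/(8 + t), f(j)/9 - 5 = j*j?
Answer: 10804919/1817 ≈ 5946.6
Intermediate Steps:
f(j) = 45 + 9*j**2 (f(j) = 45 + 9*(j*j) = 45 + 9*j**2)
n(J, t) = 2*J/(8 + t) (n(J, t) = (2*J)/(8 + t) = 2*J/(8 + t))
g(I) = 2*(-2 + 2*I**2)/(53 + 9*I**2) (g(I) = 2*((I**2 + I*I) - 2)/(8 + (45 + 9*I**2)) = 2*((I**2 + I**2) - 2)/(53 + 9*I**2) = 2*(2*I**2 - 2)/(53 + 9*I**2) = 2*(-2 + 2*I**2)/(53 + 9*I**2))
R - g(4 - 2*(-5)) = 5947 - 4*(-1 + (4 - 2*(-5))**2)/(53 + 9*(4 - 2*(-5))**2) = 5947 - 4*(-1 + (4 + 10)**2)/(53 + 9*(4 + 10)**2) = 5947 - 4*(-1 + 14**2)/(53 + 9*14**2) = 5947 - 4*(-1 + 196)/(53 + 9*196) = 5947 - 4*195/(53 + 1764) = 5947 - 4*195/1817 = 5947 - 1*780/1817 = 5947 - 780/1817 = 10804919/1817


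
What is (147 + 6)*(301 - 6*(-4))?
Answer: 49725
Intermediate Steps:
(147 + 6)*(301 - 6*(-4)) = 153*(301 + 24) = 153*325 = 49725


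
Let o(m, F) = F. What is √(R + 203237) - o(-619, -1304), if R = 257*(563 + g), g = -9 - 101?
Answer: 1304 + √319658 ≈ 1869.4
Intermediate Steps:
g = -110
R = 116421 (R = 257*(563 - 110) = 257*453 = 116421)
√(R + 203237) - o(-619, -1304) = √(116421 + 203237) - 1*(-1304) = √319658 + 1304 = 1304 + √319658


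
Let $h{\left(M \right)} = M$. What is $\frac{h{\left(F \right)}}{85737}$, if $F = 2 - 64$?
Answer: $- \frac{62}{85737} \approx -0.00072314$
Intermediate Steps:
$F = -62$
$\frac{h{\left(F \right)}}{85737} = - \frac{62}{85737}$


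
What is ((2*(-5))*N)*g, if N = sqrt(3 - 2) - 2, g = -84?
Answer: -840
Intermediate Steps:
N = -1 (N = sqrt(1) - 2 = 1 - 2 = -1)
((2*(-5))*N)*g = ((2*(-5))*(-1))*(-84) = -10*(-1)*(-84) = 10*(-84) = -840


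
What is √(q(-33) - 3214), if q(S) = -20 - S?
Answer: I*√3201 ≈ 56.577*I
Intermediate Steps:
√(q(-33) - 3214) = √((-20 - 1*(-33)) - 3214) = √((-20 + 33) - 3214) = √(13 - 3214) = √(-3201) = I*√3201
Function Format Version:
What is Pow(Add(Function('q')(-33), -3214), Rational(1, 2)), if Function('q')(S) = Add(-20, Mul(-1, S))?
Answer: Mul(I, Pow(3201, Rational(1, 2))) ≈ Mul(56.577, I)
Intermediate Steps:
Pow(Add(Function('q')(-33), -3214), Rational(1, 2)) = Pow(Add(Add(-20, Mul(-1, -33)), -3214), Rational(1, 2)) = Pow(Add(Add(-20, 33), -3214), Rational(1, 2)) = Pow(Add(13, -3214), Rational(1, 2)) = Pow(-3201, Rational(1, 2)) = Mul(I, Pow(3201, Rational(1, 2)))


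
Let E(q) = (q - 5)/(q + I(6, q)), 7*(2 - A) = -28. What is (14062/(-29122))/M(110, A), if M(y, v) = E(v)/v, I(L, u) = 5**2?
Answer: -1307766/14561 ≈ -89.813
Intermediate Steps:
A = 6 (A = 2 - 1/7*(-28) = 2 + 4 = 6)
I(L, u) = 25
E(q) = (-5 + q)/(25 + q) (E(q) = (q - 5)/(q + 25) = (-5 + q)/(25 + q))
M(y, v) = (-5 + v)/(v*(25 + v)) (M(y, v) = ((-5 + v)/(25 + v))/v = (-5 + v)/(v*(25 + v)))
(14062/(-29122))/M(110, A) = (14062/(-29122))/(((-5 + 6)/(6*(25 + 6)))) = (14062*(-1/29122))/(((1/6)*1/31)) = -7031/(14561*((1/6)*(1/31)*1)) = -7031/(14561*1/186) = -7031/14561*186 = -1307766/14561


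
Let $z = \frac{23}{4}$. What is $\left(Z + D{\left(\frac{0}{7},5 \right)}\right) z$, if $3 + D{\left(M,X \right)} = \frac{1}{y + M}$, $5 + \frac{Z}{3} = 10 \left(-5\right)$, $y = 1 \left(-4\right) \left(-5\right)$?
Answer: $- \frac{77257}{80} \approx -965.71$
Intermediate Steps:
$z = \frac{23}{4}$ ($z = 23 \cdot \frac{1}{4} = \frac{23}{4} \approx 5.75$)
$y = 20$ ($y = \left(-4\right) \left(-5\right) = 20$)
$Z = -165$ ($Z = -15 + 3 \cdot 10 \left(-5\right) = -15 + 3 \left(-50\right) = -15 - 150 = -165$)
$D{\left(M,X \right)} = -3 + \frac{1}{20 + M}$
$\left(Z + D{\left(\frac{0}{7},5 \right)}\right) z = \left(-165 + \frac{-59 - 3 \cdot \frac{0}{7}}{20 + \frac{0}{7}}\right) \frac{23}{4} = \left(-165 + \frac{-59 - 3 \cdot 0 \cdot \frac{1}{7}}{20 + 0 \cdot \frac{1}{7}}\right) \frac{23}{4} = \left(-165 + \frac{-59 - 0}{20 + 0}\right) \frac{23}{4} = \left(-165 + \frac{-59 + 0}{20}\right) \frac{23}{4} = \left(-165 + \frac{1}{20} \left(-59\right)\right) \frac{23}{4} = \left(-165 - \frac{59}{20}\right) \frac{23}{4} = \left(- \frac{3359}{20}\right) \frac{23}{4} = - \frac{77257}{80}$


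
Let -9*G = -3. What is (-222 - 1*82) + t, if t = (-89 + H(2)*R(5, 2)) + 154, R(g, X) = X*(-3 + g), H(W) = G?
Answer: -713/3 ≈ -237.67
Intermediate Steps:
G = 1/3 (G = -1/9*(-3) = 1/3 ≈ 0.33333)
H(W) = 1/3
t = 199/3 (t = (-89 + (2*(-3 + 5))/3) + 154 = (-89 + (2*2)/3) + 154 = (-89 + (1/3)*4) + 154 = (-89 + 4/3) + 154 = -263/3 + 154 = 199/3 ≈ 66.333)
(-222 - 1*82) + t = (-222 - 1*82) + 199/3 = (-222 - 82) + 199/3 = -304 + 199/3 = -713/3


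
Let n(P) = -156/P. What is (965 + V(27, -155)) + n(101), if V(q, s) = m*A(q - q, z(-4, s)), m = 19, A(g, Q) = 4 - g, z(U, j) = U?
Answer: 104985/101 ≈ 1039.5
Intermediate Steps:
V(q, s) = 76 (V(q, s) = 19*(4 - (q - q)) = 19*(4 - 1*0) = 19*(4 + 0) = 19*4 = 76)
(965 + V(27, -155)) + n(101) = (965 + 76) - 156/101 = 1041 - 156*1/101 = 1041 - 156/101 = 104985/101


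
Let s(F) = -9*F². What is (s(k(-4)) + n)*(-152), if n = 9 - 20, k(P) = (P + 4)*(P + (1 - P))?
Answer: 1672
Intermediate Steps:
k(P) = 4 + P (k(P) = (4 + P)*1 = 4 + P)
n = -11
(s(k(-4)) + n)*(-152) = (-9*(4 - 4)² - 11)*(-152) = (-9*0² - 11)*(-152) = (-9*0 - 11)*(-152) = (0 - 11)*(-152) = -11*(-152) = 1672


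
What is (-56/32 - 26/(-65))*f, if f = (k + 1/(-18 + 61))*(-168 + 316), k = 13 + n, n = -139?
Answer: 5411583/215 ≈ 25170.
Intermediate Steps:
k = -126 (k = 13 - 139 = -126)
f = -801716/43 (f = (-126 + 1/(-18 + 61))*(-168 + 316) = (-126 + 1/43)*148 = -5417/43*148 = -801716/43 ≈ -18645.)
(-56/32 - 26/(-65))*f = (-56/32 - 26/(-65))*(-801716/43) = (-56*1/32 - 26*(-1/65))*(-801716/43) = (-7/4 + ⅖)*(-801716/43) = -27/20*(-801716/43) = 5411583/215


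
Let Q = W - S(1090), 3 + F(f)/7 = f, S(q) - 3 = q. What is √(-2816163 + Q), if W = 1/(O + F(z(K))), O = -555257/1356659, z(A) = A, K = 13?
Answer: I*√2790151773262441789413/31470291 ≈ 1678.5*I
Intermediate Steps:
S(q) = 3 + q
F(f) = -21 + 7*f
O = -555257/1356659 (O = -555257*1/1356659 = -555257/1356659 ≈ -0.40928)
W = 1356659/94410873 (W = 1/(-555257/1356659 + (-21 + 7*13)) = 1/(-555257/1356659 + (-21 + 91)) = 1/(-555257/1356659 + 70) = 1/(94410873/1356659) = 1356659/94410873 ≈ 0.014370)
Q = -103189727530/94410873 (Q = 1356659/94410873 - (3 + 1090) = 1356659/94410873 - 1*1093 = 1356659/94410873 - 1093 = -103189727530/94410873 ≈ -1093.0)
√(-2816163 + Q) = √(-2816163 - 103189727530/94410873) = √(-265979597067829/94410873) = I*√2790151773262441789413/31470291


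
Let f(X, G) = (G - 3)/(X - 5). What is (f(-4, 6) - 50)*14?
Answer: -2114/3 ≈ -704.67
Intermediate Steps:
f(X, G) = (-3 + G)/(-5 + X)
(f(-4, 6) - 50)*14 = ((-3 + 6)/(-5 - 4) - 50)*14 = (3/(-9) - 50)*14 = (-⅑*3 - 50)*14 = (-⅓ - 50)*14 = -151/3*14 = -2114/3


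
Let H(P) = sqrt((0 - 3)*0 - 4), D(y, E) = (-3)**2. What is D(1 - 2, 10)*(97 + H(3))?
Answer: 873 + 18*I ≈ 873.0 + 18.0*I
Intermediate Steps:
D(y, E) = 9
H(P) = 2*I (H(P) = sqrt(-3*0 - 4) = sqrt(0 - 4) = sqrt(-4) = 2*I)
D(1 - 2, 10)*(97 + H(3)) = 9*(97 + 2*I) = 873 + 18*I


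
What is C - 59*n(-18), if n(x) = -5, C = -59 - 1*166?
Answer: 70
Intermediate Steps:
C = -225 (C = -59 - 166 = -225)
C - 59*n(-18) = -225 - 59*(-5) = -225 + 295 = 70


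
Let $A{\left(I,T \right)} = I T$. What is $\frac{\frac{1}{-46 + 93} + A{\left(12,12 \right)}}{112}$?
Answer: $\frac{967}{752} \approx 1.2859$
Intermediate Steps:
$\frac{\frac{1}{-46 + 93} + A{\left(12,12 \right)}}{112} = \frac{\frac{1}{-46 + 93} + 12 \cdot 12}{112} = \frac{\frac{1}{47} + 144}{112} = \frac{1}{112} \cdot \frac{6769}{47} = \frac{967}{752}$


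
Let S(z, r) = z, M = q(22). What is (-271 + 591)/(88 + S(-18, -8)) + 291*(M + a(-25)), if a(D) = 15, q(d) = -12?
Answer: 6143/7 ≈ 877.57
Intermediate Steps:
M = -12
(-271 + 591)/(88 + S(-18, -8)) + 291*(M + a(-25)) = (-271 + 591)/(88 - 18) + 291*(-12 + 15) = 320/70 + 291*3 = 320*(1/70) + 873 = 32/7 + 873 = 6143/7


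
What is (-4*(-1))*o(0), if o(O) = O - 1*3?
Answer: -12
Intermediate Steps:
o(O) = -3 + O (o(O) = O - 3 = -3 + O)
(-4*(-1))*o(0) = (-4*(-1))*(-3 + 0) = 4*(-3) = -12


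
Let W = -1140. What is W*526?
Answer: -599640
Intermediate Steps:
W*526 = -1140*526 = -599640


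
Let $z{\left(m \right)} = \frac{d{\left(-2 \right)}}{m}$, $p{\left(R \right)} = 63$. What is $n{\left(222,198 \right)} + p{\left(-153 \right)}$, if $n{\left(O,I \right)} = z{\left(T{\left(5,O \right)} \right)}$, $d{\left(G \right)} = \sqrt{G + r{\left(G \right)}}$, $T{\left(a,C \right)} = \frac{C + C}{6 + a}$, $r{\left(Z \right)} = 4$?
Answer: $63 + \frac{11 \sqrt{2}}{444} \approx 63.035$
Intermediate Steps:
$T{\left(a,C \right)} = \frac{2 C}{6 + a}$
$d{\left(G \right)} = \sqrt{4 + G}$ ($d{\left(G \right)} = \sqrt{G + 4} = \sqrt{4 + G}$)
$z{\left(m \right)} = \frac{\sqrt{2}}{m}$ ($z{\left(m \right)} = \frac{\sqrt{4 - 2}}{m} = \frac{\sqrt{2}}{m}$)
$n{\left(O,I \right)} = \frac{11 \sqrt{2}}{2 O}$ ($n{\left(O,I \right)} = \frac{\sqrt{2}}{2 O \frac{1}{6 + 5}} = \frac{\sqrt{2}}{2 O \frac{1}{11}} = \frac{\sqrt{2}}{\frac{2}{11} O} = \sqrt{2} \frac{11}{2 O} = \frac{11 \sqrt{2}}{2 O}$)
$n{\left(222,198 \right)} + p{\left(-153 \right)} = \frac{11 \sqrt{2}}{2 \cdot 222} + 63 = \frac{11}{2} \sqrt{2} \cdot \frac{1}{222} + 63 = \frac{11 \sqrt{2}}{444} + 63 = 63 + \frac{11 \sqrt{2}}{444}$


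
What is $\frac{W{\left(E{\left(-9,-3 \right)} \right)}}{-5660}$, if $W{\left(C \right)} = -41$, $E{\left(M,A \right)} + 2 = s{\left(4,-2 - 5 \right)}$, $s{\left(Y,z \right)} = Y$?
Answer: $\frac{41}{5660} \approx 0.0072438$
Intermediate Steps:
$E{\left(M,A \right)} = 2$ ($E{\left(M,A \right)} = -2 + 4 = 2$)
$\frac{W{\left(E{\left(-9,-3 \right)} \right)}}{-5660} = - \frac{41}{-5660} = \left(-41\right) \left(- \frac{1}{5660}\right) = \frac{41}{5660}$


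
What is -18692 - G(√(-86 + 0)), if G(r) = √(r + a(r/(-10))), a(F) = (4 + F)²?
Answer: -18692 - √(1514 + 20*I*√86)/10 ≈ -18696.0 - 0.23789*I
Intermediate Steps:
G(r) = √(r + (4 - r/10)²) (G(r) = √(r + (4 + r/(-10))²) = √(r + (4 + r*(-⅒))²) = √(r + (4 - r/10)²))
-18692 - G(√(-86 + 0)) = -18692 - √((-40 + √(-86 + 0))² + 100*√(-86 + 0))/10 = -18692 - √((-40 + √(-86))² + 100*√(-86))/10 = -18692 - √((-40 + I*√86)² + 100*(I*√86))/10 = -18692 - √((-40 + I*√86)² + 100*I*√86)/10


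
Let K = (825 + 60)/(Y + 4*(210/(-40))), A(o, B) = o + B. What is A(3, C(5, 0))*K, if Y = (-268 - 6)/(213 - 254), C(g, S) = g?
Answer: -290280/587 ≈ -494.51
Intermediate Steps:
A(o, B) = B + o
Y = 274/41 (Y = -274/(-41) = -274*(-1/41) = 274/41 ≈ 6.6829)
K = -36285/587 (K = (825 + 60)/(274/41 + 4*(210/(-40))) = 885/(274/41 + 4*(210*(-1/40))) = 885/(274/41 + 4*(-21/4)) = 885/(274/41 - 21) = 885/(-587/41) = 885*(-41/587) = -36285/587 ≈ -61.814)
A(3, C(5, 0))*K = (5 + 3)*(-36285/587) = 8*(-36285/587) = -290280/587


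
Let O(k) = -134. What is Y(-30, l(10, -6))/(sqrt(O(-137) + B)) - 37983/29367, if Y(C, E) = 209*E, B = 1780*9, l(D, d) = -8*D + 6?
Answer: -12661/9789 - 7733*sqrt(94)/611 ≈ -124.00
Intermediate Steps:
l(D, d) = 6 - 8*D
B = 16020
Y(-30, l(10, -6))/(sqrt(O(-137) + B)) - 37983/29367 = (209*(6 - 8*10))/(sqrt(-134 + 16020)) - 37983/29367 = (209*(6 - 80))/(sqrt(15886)) - 37983*1/29367 = (209*(-74))/((13*sqrt(94))) - 12661/9789 = -7733*sqrt(94)/611 - 12661/9789 = -12661/9789 - 7733*sqrt(94)/611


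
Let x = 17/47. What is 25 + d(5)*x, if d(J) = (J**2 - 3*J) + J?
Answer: 1430/47 ≈ 30.426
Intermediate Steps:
x = 17/47 (x = 17*(1/47) = 17/47 ≈ 0.36170)
d(J) = J**2 - 2*J
25 + d(5)*x = 25 + (5*(-2 + 5))*(17/47) = 25 + (5*3)*(17/47) = 25 + 15*(17/47) = 25 + 255/47 = 1430/47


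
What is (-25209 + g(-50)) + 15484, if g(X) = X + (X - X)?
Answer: -9775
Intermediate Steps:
g(X) = X (g(X) = X + 0 = X)
(-25209 + g(-50)) + 15484 = (-25209 - 50) + 15484 = -25259 + 15484 = -9775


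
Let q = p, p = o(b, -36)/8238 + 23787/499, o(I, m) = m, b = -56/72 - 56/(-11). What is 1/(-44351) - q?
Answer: -1448351644634/30386067577 ≈ -47.665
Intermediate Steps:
b = 427/99 (b = -56*1/72 - 56*(-1/11) = -7/9 + 56/11 = 427/99 ≈ 4.3131)
p = 32656557/685127 (p = -36/8238 + 23787/499 = -36*1/8238 + 23787*(1/499) = -6/1373 + 23787/499 = 32656557/685127 ≈ 47.665)
q = 32656557/685127 ≈ 47.665
1/(-44351) - q = 1/(-44351) - 1*32656557/685127 = -1/44351 - 32656557/685127 = -1448351644634/30386067577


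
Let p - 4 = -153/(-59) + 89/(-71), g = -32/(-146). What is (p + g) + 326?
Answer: 101389710/305797 ≈ 331.56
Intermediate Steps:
g = 16/73 (g = -32*(-1/146) = 16/73 ≈ 0.21918)
p = 22368/4189 (p = 4 + (-153/(-59) + 89/(-71)) = 4 + (-153*(-1/59) + 89*(-1/71)) = 4 + (153/59 - 89/71) = 4 + 5612/4189 = 22368/4189 ≈ 5.3397)
(p + g) + 326 = (22368/4189 + 16/73) + 326 = 1699888/305797 + 326 = 101389710/305797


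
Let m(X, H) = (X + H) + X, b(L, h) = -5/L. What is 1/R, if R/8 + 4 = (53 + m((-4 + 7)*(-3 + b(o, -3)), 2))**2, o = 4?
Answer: 1/6930 ≈ 0.00014430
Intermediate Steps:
m(X, H) = H + 2*X (m(X, H) = (H + X) + X = H + 2*X)
R = 6930 (R = -32 + 8*(53 + (2 + 2*((-4 + 7)*(-3 - 5/4))))**2 = -32 + 8*(53 + (2 + 2*(3*(-3 - 5*1/4))))**2 = -32 + 8*(53 + (2 + 2*(3*(-3 - 5/4))))**2 = -32 + 8*(53 + (2 + 2*(3*(-17/4))))**2 = -32 + 8*(53 + (2 + 2*(-51/4)))**2 = -32 + 8*(53 + (2 - 51/2))**2 = -32 + 8*(53 - 47/2)**2 = -32 + 8*(59/2)**2 = -32 + 8*(3481/4) = -32 + 6962 = 6930)
1/R = 1/6930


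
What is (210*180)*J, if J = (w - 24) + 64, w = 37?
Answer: 2910600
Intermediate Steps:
J = 77 (J = (37 - 24) + 64 = 13 + 64 = 77)
(210*180)*J = (210*180)*77 = 37800*77 = 2910600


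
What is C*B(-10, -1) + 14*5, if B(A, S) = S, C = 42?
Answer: 28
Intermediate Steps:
C*B(-10, -1) + 14*5 = 42*(-1) + 14*5 = -42 + 70 = 28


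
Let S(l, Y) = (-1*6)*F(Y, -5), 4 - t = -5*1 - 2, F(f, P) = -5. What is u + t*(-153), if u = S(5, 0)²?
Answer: -783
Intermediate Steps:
t = 11 (t = 4 - (-5*1 - 2) = 4 - (-5 - 2) = 4 - 1*(-7) = 4 + 7 = 11)
S(l, Y) = 30 (S(l, Y) = -1*6*(-5) = -6*(-5) = 30)
u = 900 (u = 30² = 900)
u + t*(-153) = 900 + 11*(-153) = 900 - 1683 = -783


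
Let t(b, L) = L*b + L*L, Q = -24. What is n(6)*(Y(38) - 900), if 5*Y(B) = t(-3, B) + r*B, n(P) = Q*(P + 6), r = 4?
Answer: 869184/5 ≈ 1.7384e+5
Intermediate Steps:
n(P) = -144 - 24*P (n(P) = -24*(P + 6) = -24*(6 + P) = -144 - 24*P)
t(b, L) = L**2 + L*b (t(b, L) = L*b + L**2 = L**2 + L*b)
Y(B) = 4*B/5 + B*(-3 + B)/5 (Y(B) = (B*(B - 3) + 4*B)/5 = (B*(-3 + B) + 4*B)/5 = (4*B + B*(-3 + B))/5 = 4*B/5 + B*(-3 + B)/5)
n(6)*(Y(38) - 900) = (-144 - 24*6)*((1/5)*38*(1 + 38) - 900) = (-144 - 144)*((1/5)*38*39 - 900) = -288*(1482/5 - 900) = -288*(-3018/5) = 869184/5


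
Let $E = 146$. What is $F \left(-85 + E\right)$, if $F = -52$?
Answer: $-3172$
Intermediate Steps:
$F \left(-85 + E\right) = - 52 \left(-85 + 146\right) = \left(-52\right) 61 = -3172$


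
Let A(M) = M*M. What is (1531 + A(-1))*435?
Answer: 666420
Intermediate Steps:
A(M) = M**2
(1531 + A(-1))*435 = (1531 + (-1)**2)*435 = (1531 + 1)*435 = 1532*435 = 666420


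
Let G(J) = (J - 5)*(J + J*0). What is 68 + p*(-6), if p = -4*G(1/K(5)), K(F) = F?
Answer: 1124/25 ≈ 44.960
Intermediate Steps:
G(J) = J*(-5 + J) (G(J) = (-5 + J)*(J + 0) = (-5 + J)*J = J*(-5 + J))
p = 96/25 (p = -4*(-5 + 1/5)/5 = -4*(-24)/(5*5) = -4*(-24/25) = 96/25 ≈ 3.8400)
68 + p*(-6) = 68 + (96/25)*(-6) = 68 - 576/25 = 1124/25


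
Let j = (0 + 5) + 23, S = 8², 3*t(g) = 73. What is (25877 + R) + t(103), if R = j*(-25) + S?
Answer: 75796/3 ≈ 25265.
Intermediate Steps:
t(g) = 73/3 (t(g) = (⅓)*73 = 73/3)
S = 64
j = 28 (j = 5 + 23 = 28)
R = -636 (R = 28*(-25) + 64 = -700 + 64 = -636)
(25877 + R) + t(103) = (25877 - 636) + 73/3 = 25241 + 73/3 = 75796/3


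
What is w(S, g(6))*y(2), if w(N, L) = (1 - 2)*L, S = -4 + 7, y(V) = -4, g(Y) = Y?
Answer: 24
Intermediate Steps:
S = 3
w(N, L) = -L
w(S, g(6))*y(2) = -1*6*(-4) = -6*(-4) = 24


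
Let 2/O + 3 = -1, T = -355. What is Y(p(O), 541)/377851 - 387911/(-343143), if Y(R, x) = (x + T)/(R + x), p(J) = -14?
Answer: 2491735566295/2204167736781 ≈ 1.1305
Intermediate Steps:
O = -1/2 (O = 2/(-3 - 1) = 2/(-4) = 2*(-1/4) = -1/2 ≈ -0.50000)
Y(R, x) = (-355 + x)/(R + x) (Y(R, x) = (x - 355)/(R + x) = (-355 + x)/(R + x))
Y(p(O), 541)/377851 - 387911/(-343143) = ((-355 + 541)/(-14 + 541))/377851 - 387911/(-343143) = (186/527)*(1/377851) - 387911*(-1/343143) = ((1/527)*186)*(1/377851) + 387911/343143 = (6/17)*(1/377851) + 387911/343143 = 6/6423467 + 387911/343143 = 2491735566295/2204167736781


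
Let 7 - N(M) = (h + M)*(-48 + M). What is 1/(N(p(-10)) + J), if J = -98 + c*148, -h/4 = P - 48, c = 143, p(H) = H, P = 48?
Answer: 1/20493 ≈ 4.8797e-5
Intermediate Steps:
h = 0 (h = -4*(48 - 48) = -4*0 = 0)
N(M) = 7 - M*(-48 + M) (N(M) = 7 - (0 + M)*(-48 + M) = 7 - M*(-48 + M))
J = 21066 (J = -98 + 143*148 = -98 + 21164 = 21066)
1/(N(p(-10)) + J) = 1/((7 - 1*(-10)² + 48*(-10)) + 21066) = 1/((7 - 1*100 - 480) + 21066) = 1/((7 - 100 - 480) + 21066) = 1/(-573 + 21066) = 1/20493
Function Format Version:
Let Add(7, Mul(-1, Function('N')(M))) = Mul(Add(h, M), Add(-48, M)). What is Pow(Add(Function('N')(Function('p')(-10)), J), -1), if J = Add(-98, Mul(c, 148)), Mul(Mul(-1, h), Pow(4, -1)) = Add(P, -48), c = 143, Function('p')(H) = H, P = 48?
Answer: Rational(1, 20493) ≈ 4.8797e-5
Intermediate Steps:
h = 0 (h = Mul(-4, Add(48, -48)) = Mul(-4, 0) = 0)
Function('N')(M) = Add(7, Mul(-1, M, Add(-48, M))) (Function('N')(M) = Add(7, Mul(-1, Mul(Add(0, M), Add(-48, M)))) = Add(7, Mul(-1, Mul(M, Add(-48, M)))) = Add(7, Mul(-1, M, Add(-48, M))))
J = 21066 (J = Add(-98, Mul(143, 148)) = Add(-98, 21164) = 21066)
Pow(Add(Function('N')(Function('p')(-10)), J), -1) = Pow(Add(Add(7, Mul(-1, Pow(-10, 2)), Mul(48, -10)), 21066), -1) = Pow(Add(Add(7, Mul(-1, 100), -480), 21066), -1) = Pow(Add(Add(7, -100, -480), 21066), -1) = Pow(Add(-573, 21066), -1) = Pow(20493, -1) = Rational(1, 20493)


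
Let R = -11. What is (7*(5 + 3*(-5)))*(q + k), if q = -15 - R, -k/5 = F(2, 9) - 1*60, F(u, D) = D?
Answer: -17570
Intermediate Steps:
k = 255 (k = -5*(9 - 1*60) = -5*(9 - 60) = -5*(-51) = 255)
q = -4 (q = -15 - 1*(-11) = -15 + 11 = -4)
(7*(5 + 3*(-5)))*(q + k) = (7*(5 + 3*(-5)))*(-4 + 255) = (7*(5 - 15))*251 = (7*(-10))*251 = -70*251 = -17570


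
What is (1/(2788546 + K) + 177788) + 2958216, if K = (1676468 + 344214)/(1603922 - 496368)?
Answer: 4842722898891436109/1544233648583 ≈ 3.1360e+6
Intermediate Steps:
K = 1010341/553777 (K = 2020682/1107554 = 2020682*(1/1107554) = 1010341/553777 ≈ 1.8245)
(1/(2788546 + K) + 177788) + 2958216 = (1/(2788546 + 1010341/553777) + 177788) + 2958216 = (1/(1544233648583/553777) + 177788) + 2958216 = (553777/1544233648583 + 177788) + 2958216 = 274546211914828181/1544233648583 + 2958216 = 4842722898891436109/1544233648583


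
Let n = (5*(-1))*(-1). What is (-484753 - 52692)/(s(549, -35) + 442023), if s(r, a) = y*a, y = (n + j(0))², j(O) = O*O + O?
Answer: -537445/441148 ≈ -1.2183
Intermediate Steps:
j(O) = O + O² (j(O) = O² + O = O + O²)
n = 5 (n = -5*(-1) = 5)
y = 25 (y = (5 + 0*(1 + 0))² = (5 + 0*1)² = (5 + 0)² = 5² = 25)
s(r, a) = 25*a
(-484753 - 52692)/(s(549, -35) + 442023) = (-484753 - 52692)/(25*(-35) + 442023) = -537445/(-875 + 442023) = -537445/441148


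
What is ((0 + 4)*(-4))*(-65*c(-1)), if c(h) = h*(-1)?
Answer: 1040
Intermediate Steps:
c(h) = -h
((0 + 4)*(-4))*(-65*c(-1)) = ((0 + 4)*(-4))*(-(-65)*(-1)) = (4*(-4))*(-65*1) = -16*(-65) = 1040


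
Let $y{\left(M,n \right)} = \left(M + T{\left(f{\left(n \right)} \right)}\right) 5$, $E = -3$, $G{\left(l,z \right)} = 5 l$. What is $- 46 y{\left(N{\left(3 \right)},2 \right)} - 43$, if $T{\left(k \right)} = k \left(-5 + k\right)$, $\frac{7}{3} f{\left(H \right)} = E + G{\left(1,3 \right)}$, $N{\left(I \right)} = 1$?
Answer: $\frac{26643}{49} \approx 543.73$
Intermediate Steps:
$f{\left(H \right)} = \frac{6}{7}$ ($f{\left(H \right)} = \frac{3 \left(-3 + 5 \cdot 1\right)}{7} = \frac{3 \left(-3 + 5\right)}{7} = \frac{3}{7} \cdot 2 = \frac{6}{7}$)
$y{\left(M,n \right)} = - \frac{870}{49} + 5 M$ ($y{\left(M,n \right)} = \left(M + \frac{6 \left(-5 + \frac{6}{7}\right)}{7}\right) 5 = \left(M + \frac{6}{7} \left(- \frac{29}{7}\right)\right) 5 = \left(M - \frac{174}{49}\right) 5 = \left(- \frac{174}{49} + M\right) 5 = - \frac{870}{49} + 5 M$)
$- 46 y{\left(N{\left(3 \right)},2 \right)} - 43 = - 46 \left(- \frac{870}{49} + 5 \cdot 1\right) - 43 = - 46 \left(- \frac{870}{49} + 5\right) - 43 = \left(-46\right) \left(- \frac{625}{49}\right) - 43 = \frac{28750}{49} - 43 = \frac{26643}{49}$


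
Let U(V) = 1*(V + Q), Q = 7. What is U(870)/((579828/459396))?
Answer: 33574191/48319 ≈ 694.84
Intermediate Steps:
U(V) = 7 + V (U(V) = 1*(V + 7) = 1*(7 + V) = 7 + V)
U(870)/((579828/459396)) = (7 + 870)/((579828/459396)) = 877/((579828*(1/459396))) = 877/(48319/38283) = 877*(38283/48319) = 33574191/48319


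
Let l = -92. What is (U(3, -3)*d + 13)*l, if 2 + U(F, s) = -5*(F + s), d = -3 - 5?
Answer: -2668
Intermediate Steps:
d = -8
U(F, s) = -2 - 5*F - 5*s (U(F, s) = -2 - 5*(F + s) = -2 + (-5*F - 5*s) = -2 - 5*F - 5*s)
(U(3, -3)*d + 13)*l = ((-2 - 5*3 - 5*(-3))*(-8) + 13)*(-92) = ((-2 - 15 + 15)*(-8) + 13)*(-92) = (-2*(-8) + 13)*(-92) = (16 + 13)*(-92) = 29*(-92) = -2668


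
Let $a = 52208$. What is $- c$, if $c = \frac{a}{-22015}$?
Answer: $\frac{52208}{22015} \approx 2.3715$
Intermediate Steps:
$c = - \frac{52208}{22015}$ ($c = \frac{52208}{-22015} = 52208 \left(- \frac{1}{22015}\right) = - \frac{52208}{22015} \approx -2.3715$)
$- c = \left(-1\right) \left(- \frac{52208}{22015}\right) = \frac{52208}{22015}$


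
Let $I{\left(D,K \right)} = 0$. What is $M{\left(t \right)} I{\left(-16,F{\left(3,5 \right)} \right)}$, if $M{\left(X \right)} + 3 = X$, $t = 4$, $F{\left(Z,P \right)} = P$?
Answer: $0$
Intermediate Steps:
$M{\left(X \right)} = -3 + X$
$M{\left(t \right)} I{\left(-16,F{\left(3,5 \right)} \right)} = \left(-3 + 4\right) 0 = 1 \cdot 0 = 0$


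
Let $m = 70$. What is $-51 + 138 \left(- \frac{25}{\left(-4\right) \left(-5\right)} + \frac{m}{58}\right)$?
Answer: $- \frac{3303}{58} \approx -56.948$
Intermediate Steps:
$-51 + 138 \left(- \frac{25}{\left(-4\right) \left(-5\right)} + \frac{m}{58}\right) = -51 + 138 \left(- \frac{25}{\left(-4\right) \left(-5\right)} + \frac{70}{58}\right) = -51 + 138 \left(- \frac{25}{20} + 70 \cdot \frac{1}{58}\right) = -51 + 138 \left(\left(-25\right) \frac{1}{20} + \frac{35}{29}\right) = -51 + 138 \left(- \frac{5}{4} + \frac{35}{29}\right) = -51 + 138 \left(- \frac{5}{116}\right) = -51 - \frac{345}{58} = - \frac{3303}{58}$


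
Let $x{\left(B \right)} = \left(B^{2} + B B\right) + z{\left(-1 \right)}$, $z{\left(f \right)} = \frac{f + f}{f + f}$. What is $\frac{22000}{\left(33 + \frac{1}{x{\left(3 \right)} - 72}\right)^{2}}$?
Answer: $\frac{3862375}{190969} \approx 20.225$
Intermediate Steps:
$z{\left(f \right)} = 1$ ($z{\left(f \right)} = \frac{2 f}{2 f} = 2 f \frac{1}{2 f} = 1$)
$x{\left(B \right)} = 1 + 2 B^{2}$ ($x{\left(B \right)} = \left(B^{2} + B B\right) + 1 = \left(B^{2} + B^{2}\right) + 1 = 2 B^{2} + 1 = 1 + 2 B^{2}$)
$\frac{22000}{\left(33 + \frac{1}{x{\left(3 \right)} - 72}\right)^{2}} = \frac{22000}{\left(33 + \frac{1}{\left(1 + 2 \cdot 3^{2}\right) - 72}\right)^{2}} = \frac{22000}{\left(33 + \frac{1}{\left(1 + 2 \cdot 9\right) - 72}\right)^{2}} = \frac{22000}{\left(33 + \frac{1}{\left(1 + 18\right) - 72}\right)^{2}} = \frac{22000}{\left(33 + \frac{1}{19 - 72}\right)^{2}} = \frac{22000}{\left(33 + \frac{1}{-53}\right)^{2}} = \frac{22000}{\left(33 - \frac{1}{53}\right)^{2}} = \frac{22000}{\left(\frac{1748}{53}\right)^{2}} = \frac{22000}{\frac{3055504}{2809}} = 22000 \cdot \frac{2809}{3055504} = \frac{3862375}{190969}$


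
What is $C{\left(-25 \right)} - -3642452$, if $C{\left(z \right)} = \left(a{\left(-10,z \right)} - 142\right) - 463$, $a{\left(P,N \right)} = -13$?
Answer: $3641834$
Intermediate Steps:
$C{\left(z \right)} = -618$ ($C{\left(z \right)} = \left(-13 - 142\right) - 463 = -155 - 463 = -618$)
$C{\left(-25 \right)} - -3642452 = -618 - -3642452 = -618 + 3642452 = 3641834$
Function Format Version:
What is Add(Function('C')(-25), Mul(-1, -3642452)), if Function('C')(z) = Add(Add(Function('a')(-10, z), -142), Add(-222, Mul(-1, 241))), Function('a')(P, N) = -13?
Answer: 3641834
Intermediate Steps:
Function('C')(z) = -618 (Function('C')(z) = Add(Add(-13, -142), Add(-222, Mul(-1, 241))) = Add(-155, Add(-222, -241)) = Add(-155, -463) = -618)
Add(Function('C')(-25), Mul(-1, -3642452)) = Add(-618, Mul(-1, -3642452)) = Add(-618, 3642452) = 3641834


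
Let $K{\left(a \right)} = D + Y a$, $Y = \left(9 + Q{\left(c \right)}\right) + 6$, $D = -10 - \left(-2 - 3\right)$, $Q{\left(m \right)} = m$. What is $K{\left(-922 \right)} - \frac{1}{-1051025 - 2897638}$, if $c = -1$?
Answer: $- \frac{50989085318}{3948663} \approx -12913.0$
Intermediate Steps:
$D = -5$ ($D = -10 - -5 = -10 + 5 = -5$)
$Y = 14$ ($Y = \left(9 - 1\right) + 6 = 8 + 6 = 14$)
$K{\left(a \right)} = -5 + 14 a$
$K{\left(-922 \right)} - \frac{1}{-1051025 - 2897638} = \left(-5 + 14 \left(-922\right)\right) - \frac{1}{-1051025 - 2897638} = \left(-5 - 12908\right) - \frac{1}{-3948663} = -12913 - - \frac{1}{3948663} = -12913 + \frac{1}{3948663} = - \frac{50989085318}{3948663}$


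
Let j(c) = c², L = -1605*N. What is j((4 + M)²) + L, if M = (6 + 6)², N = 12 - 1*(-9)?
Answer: 479751511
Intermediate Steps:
N = 21 (N = 12 + 9 = 21)
M = 144 (M = 12² = 144)
L = -33705 (L = -1605*21 = -33705)
j((4 + M)²) + L = ((4 + 144)²)² - 33705 = (148²)² - 33705 = 21904² - 33705 = 479785216 - 33705 = 479751511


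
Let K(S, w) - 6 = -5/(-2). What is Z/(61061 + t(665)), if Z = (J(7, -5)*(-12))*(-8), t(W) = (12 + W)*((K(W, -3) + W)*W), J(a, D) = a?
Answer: 192/86649751 ≈ 2.2158e-6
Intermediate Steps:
K(S, w) = 17/2 (K(S, w) = 6 - 5/(-2) = 6 - 5*(-½) = 6 + 5/2 = 17/2)
t(W) = W*(12 + W)*(17/2 + W) (t(W) = (12 + W)*((17/2 + W)*W) = (12 + W)*(W*(17/2 + W)) = W*(12 + W)*(17/2 + W))
Z = 672 (Z = (7*(-12))*(-8) = -84*(-8) = 672)
Z/(61061 + t(665)) = 672/(61061 + (½)*665*(204 + 2*665² + 41*665)) = 672/(61061 + (½)*665*(204 + 2*442225 + 27265)) = 672/(61061 + (½)*665*(204 + 884450 + 27265)) = 672/(61061 + (½)*665*911919) = 672/(61061 + 606426135/2) = 672/(606548257/2) = 672*(2/606548257) = 192/86649751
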